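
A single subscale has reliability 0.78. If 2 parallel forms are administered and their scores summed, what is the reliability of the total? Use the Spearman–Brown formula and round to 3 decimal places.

ρ_k = kρ / (1 + (k−1)ρ) = 2·0.78 / (1 + 1·0.78) = 1.560 / 1.780 = 0.876.

0.876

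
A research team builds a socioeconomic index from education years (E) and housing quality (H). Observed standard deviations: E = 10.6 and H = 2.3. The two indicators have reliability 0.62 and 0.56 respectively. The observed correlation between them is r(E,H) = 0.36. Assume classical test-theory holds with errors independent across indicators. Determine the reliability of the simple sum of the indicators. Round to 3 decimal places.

0.667

Var(E+H) = 10.6² + 2.3² + 2·[10.6·2.3·0.36] = 117.65 + 17.5536 = 135.204.
Because errors are independent across components, Cov(Tᵢ,Tⱼ) = Cov(Xᵢ,Xⱼ); the off-diagonal part of the true-score variance is the same as above.
True-score variance = [10.6²·0.62 + 2.3²·0.56] + 17.5536 = 72.6256 + 17.5536 = 90.1792.
Reliability = 90.1792 / 135.204 = 0.667.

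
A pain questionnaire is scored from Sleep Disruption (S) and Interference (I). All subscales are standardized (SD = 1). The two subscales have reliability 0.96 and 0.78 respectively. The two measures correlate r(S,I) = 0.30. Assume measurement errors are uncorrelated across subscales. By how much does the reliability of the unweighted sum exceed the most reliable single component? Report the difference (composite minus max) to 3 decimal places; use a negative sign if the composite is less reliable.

Var(sum) = 2 + 0.6 = 2.6; true-score variance = 1.74 + 0.6 = 2.34; composite reliability = 0.9000.
Max component reliability = 0.9600.
Difference = 0.9000 − 0.9600 = -0.060.

-0.060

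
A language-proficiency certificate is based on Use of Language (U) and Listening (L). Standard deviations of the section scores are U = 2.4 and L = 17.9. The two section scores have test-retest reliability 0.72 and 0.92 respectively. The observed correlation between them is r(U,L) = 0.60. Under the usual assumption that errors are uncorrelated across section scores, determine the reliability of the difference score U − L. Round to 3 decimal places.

0.901

Var(U−L) = 2.4² + 17.9² − 2·2.4·17.9·0.60 = 326.17 − 51.552 = 274.618.
Because errors are independent across components, Cov(Tᵢ,Tⱼ) = Cov(Xᵢ,Xⱼ); the off-diagonal part of the true-score variance is the same as above.
True-score variance = [2.4²·0.72 + 17.9²·0.92] − 51.552 = 298.924 − 51.552 = 247.372.
Reliability = 247.372 / 274.618 = 0.901.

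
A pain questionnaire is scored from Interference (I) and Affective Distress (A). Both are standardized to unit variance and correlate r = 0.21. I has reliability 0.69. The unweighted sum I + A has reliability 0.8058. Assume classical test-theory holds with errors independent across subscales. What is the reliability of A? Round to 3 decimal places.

0.840

Var(I+A) = 2 + 2·0.21 = 2.420.
True-score variance = ρ_I + ρ_A + 2·0.21, so 0.8058 = (0.69 + ρ_A + 0.42) / 2.420.
ρ_A = 0.8058·2.420 − 0.69 − 0.42 = 0.840.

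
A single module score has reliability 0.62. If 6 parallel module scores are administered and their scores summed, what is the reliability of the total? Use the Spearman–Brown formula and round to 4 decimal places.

ρ_k = kρ / (1 + (k−1)ρ) = 6·0.62 / (1 + 5·0.62) = 3.720 / 4.100 = 0.9073.

0.9073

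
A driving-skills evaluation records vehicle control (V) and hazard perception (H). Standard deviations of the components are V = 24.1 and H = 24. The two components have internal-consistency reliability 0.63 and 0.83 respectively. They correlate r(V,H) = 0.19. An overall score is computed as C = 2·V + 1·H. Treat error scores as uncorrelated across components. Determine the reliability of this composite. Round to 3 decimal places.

Var(C) = 2²·24.1² + 24² + 2·[2·24.1·24·0.19] = 2899.24 + 439.584 = 3338.82.
Under uncorrelated errors the observed covariances equal the true-score covariances, so only the own-variance terms attenuate.
True-score variance = [2²·24.1²·0.63 + 24²·0.83] + 439.584 = 1941.72 + 439.584 = 2381.31.
Reliability = 2381.31 / 3338.82 = 0.713.

0.713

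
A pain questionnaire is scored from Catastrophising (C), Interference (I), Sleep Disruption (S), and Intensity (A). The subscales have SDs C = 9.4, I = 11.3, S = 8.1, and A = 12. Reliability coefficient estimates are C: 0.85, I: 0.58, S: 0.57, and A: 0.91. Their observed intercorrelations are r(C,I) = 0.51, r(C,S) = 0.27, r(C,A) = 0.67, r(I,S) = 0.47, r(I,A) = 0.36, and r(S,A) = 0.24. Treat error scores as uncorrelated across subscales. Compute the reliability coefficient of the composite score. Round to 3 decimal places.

Var(C+I+S+A) = 9.4² + 11.3² + 8.1² + 12² + 2·[9.4·11.3·0.51 + 9.4·8.1·0.27 + 9.4·12·0.67 + 11.3·8.1·0.47 + 11.3·12·0.36 + 8.1·12·0.24] = 425.66 + 530.938 = 956.598.
Under uncorrelated errors the observed covariances equal the true-score covariances, so only the own-variance terms attenuate.
True-score variance = [9.4²·0.85 + 11.3²·0.58 + 8.1²·0.57 + 12²·0.91] + 530.938 = 317.604 + 530.938 = 848.542.
Reliability = 848.542 / 956.598 = 0.887.

0.887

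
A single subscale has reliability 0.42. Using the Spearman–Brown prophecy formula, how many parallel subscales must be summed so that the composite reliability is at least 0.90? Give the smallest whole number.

k ≥ ρ*(1−ρ₁)/(ρ₁(1−ρ*)) = 0.90·0.58 / (0.42·0.10) = 12.429.
Smallest integer k = 13.

13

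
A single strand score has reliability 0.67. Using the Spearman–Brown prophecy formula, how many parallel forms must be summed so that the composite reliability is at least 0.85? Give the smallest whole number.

3

k ≥ ρ*(1−ρ₁)/(ρ₁(1−ρ*)) = 0.85·0.33 / (0.67·0.15) = 2.791.
Smallest integer k = 3.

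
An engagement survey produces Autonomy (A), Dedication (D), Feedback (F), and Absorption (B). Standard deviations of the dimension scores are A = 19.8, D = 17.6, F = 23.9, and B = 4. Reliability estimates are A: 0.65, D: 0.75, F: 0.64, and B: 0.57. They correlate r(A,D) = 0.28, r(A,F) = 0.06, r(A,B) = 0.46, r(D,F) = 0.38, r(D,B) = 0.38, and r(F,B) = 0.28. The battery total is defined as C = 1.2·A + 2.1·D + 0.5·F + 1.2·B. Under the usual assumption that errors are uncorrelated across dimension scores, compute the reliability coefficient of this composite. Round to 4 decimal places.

Var(C) = 1.2²·19.8² + 2.1²·17.6² + 0.5²·23.9² + 1.2²·4² + 2·[2.52·19.8·17.6·0.28 + 0.6·19.8·23.9·0.06 + 1.44·19.8·4·0.46 + 1.05·17.6·23.9·0.38 + 2.52·17.6·4·0.38 + 0.6·23.9·4·0.28] = 2096.42 + 1133.39 = 3229.82.
With uncorrelated errors the cross-covariances are all true-score covariance, so they carry over unchanged; only the diagonal terms shrink to ρᵢσᵢ².
True-score variance = [1.2²·19.8²·0.65 + 2.1²·17.6²·0.75 + 0.5²·23.9²·0.64 + 1.2²·4²·0.57] + 1133.39 = 1496.01 + 1133.39 = 2629.4.
Reliability = 2629.4 / 3229.82 = 0.8141.

0.8141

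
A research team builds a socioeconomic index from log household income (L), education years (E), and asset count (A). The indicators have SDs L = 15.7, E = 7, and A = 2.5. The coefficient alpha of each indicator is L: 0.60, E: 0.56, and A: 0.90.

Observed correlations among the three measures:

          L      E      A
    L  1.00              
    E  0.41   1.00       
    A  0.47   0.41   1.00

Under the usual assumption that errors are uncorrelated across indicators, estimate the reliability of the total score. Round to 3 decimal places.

0.727

Var(L+E+A) = 15.7² + 7² + 2.5² + 2·[15.7·7·0.41 + 15.7·2.5·0.47 + 7·2.5·0.41] = 301.74 + 141.363 = 443.103.
Under uncorrelated errors the observed covariances equal the true-score covariances, so only the own-variance terms attenuate.
True-score variance = [15.7²·0.60 + 7²·0.56 + 2.5²·0.90] + 141.363 = 180.959 + 141.363 = 322.322.
Reliability = 322.322 / 443.103 = 0.727.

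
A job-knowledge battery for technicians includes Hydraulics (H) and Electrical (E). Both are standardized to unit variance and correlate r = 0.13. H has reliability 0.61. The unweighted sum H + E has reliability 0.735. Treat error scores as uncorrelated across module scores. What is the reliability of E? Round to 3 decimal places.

Var(H+E) = 2 + 2·0.13 = 2.260.
True-score variance = ρ_H + ρ_E + 2·0.13, so 0.735 = (0.61 + ρ_E + 0.26) / 2.260.
ρ_E = 0.735·2.260 − 0.61 − 0.26 = 0.791.

0.791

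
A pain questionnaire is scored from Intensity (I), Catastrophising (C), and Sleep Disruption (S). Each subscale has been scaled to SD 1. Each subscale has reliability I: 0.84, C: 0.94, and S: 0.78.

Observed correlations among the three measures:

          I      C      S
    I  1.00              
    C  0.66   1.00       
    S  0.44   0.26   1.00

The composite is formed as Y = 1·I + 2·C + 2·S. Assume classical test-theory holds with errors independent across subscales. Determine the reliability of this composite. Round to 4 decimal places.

0.9173

Var(Y) = 1 + 2² + 2² + 2·[2·0.66 + 2·0.44 + 4·0.26] = 9 + 6.48 = 15.48.
Because errors are independent across components, Cov(Tᵢ,Tⱼ) = Cov(Xᵢ,Xⱼ); the off-diagonal part of the true-score variance is the same as above.
True-score variance = [0.84 + 2²·0.94 + 2²·0.78] + 6.48 = 7.72 + 6.48 = 14.2.
Reliability = 14.2 / 15.48 = 0.9173.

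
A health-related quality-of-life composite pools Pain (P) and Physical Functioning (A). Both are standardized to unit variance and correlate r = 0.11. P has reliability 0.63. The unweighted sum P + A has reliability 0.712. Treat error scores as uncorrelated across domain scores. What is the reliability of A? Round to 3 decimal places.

0.731

Var(P+A) = 2 + 2·0.11 = 2.220.
True-score variance = ρ_P + ρ_A + 2·0.11, so 0.712 = (0.63 + ρ_A + 0.22) / 2.220.
ρ_A = 0.712·2.220 − 0.63 − 0.22 = 0.731.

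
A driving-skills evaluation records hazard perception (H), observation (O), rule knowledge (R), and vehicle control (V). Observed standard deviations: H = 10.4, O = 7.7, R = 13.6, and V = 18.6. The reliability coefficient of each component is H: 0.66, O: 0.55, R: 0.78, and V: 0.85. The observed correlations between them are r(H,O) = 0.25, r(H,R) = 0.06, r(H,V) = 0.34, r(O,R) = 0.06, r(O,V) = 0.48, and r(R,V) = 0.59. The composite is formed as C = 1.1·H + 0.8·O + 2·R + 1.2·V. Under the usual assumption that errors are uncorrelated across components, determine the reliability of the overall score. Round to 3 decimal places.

Var(C) = 1.1²·10.4² + 0.8²·7.7² + 2²·13.6² + 1.2²·18.6² + 2·[0.88·10.4·7.7·0.25 + 2.2·10.4·13.6·0.06 + 1.32·10.4·18.6·0.34 + 1.6·7.7·13.6·0.06 + 0.96·7.7·18.6·0.48 + 2.4·13.6·18.6·0.59] = 1406.84 + 1114.69 = 2521.53.
Under uncorrelated errors the observed covariances equal the true-score covariances, so only the own-variance terms attenuate.
True-score variance = [1.1²·10.4²·0.66 + 0.8²·7.7²·0.55 + 2²·13.6²·0.78 + 1.2²·18.6²·0.85] + 1114.69 = 1107.78 + 1114.69 = 2222.46.
Reliability = 2222.46 / 2521.53 = 0.881.

0.881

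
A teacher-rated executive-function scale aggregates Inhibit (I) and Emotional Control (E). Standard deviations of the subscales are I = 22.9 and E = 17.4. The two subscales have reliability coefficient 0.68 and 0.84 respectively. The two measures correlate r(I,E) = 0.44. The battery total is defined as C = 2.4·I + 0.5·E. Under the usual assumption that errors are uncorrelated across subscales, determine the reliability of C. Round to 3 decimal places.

Var(C) = 2.4²·22.9² + 0.5²·17.4² + 2·[1.2·22.9·17.4·0.44] = 3096.29 + 420.774 = 3517.07.
With uncorrelated errors the cross-covariances are all true-score covariance, so they carry over unchanged; only the diagonal terms shrink to ρᵢσᵢ².
True-score variance = [2.4²·22.9²·0.68 + 0.5²·17.4²·0.84] + 420.774 = 2117.59 + 420.774 = 2538.36.
Reliability = 2538.36 / 3517.07 = 0.722.

0.722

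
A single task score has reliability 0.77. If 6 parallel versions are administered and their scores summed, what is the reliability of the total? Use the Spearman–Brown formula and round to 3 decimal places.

0.953

ρ_k = kρ / (1 + (k−1)ρ) = 6·0.77 / (1 + 5·0.77) = 4.620 / 4.850 = 0.953.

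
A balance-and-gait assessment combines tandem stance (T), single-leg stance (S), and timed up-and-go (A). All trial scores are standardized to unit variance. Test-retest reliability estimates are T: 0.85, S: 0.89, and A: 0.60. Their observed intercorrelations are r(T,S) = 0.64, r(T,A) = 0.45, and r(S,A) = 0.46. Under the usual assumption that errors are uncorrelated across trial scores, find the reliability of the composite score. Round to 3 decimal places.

0.892

Var(T+S+A) = 3 + 2·[0.64 + 0.45 + 0.46] = 3 + 3.1 = 6.1.
Under uncorrelated errors the observed covariances equal the true-score covariances, so only the own-variance terms attenuate.
True-score variance = [0.85 + 0.89 + 0.60] + 3.1 = 2.34 + 3.1 = 5.44.
Reliability = 5.44 / 6.1 = 0.892.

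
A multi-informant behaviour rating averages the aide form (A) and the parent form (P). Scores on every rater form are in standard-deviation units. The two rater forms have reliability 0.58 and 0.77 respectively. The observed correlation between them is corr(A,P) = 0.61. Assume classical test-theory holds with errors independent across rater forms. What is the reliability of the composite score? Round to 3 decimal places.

Var(A+P) = 2 + 2·[0.61] = 2 + 1.22 = 3.22.
With uncorrelated errors the cross-covariances are all true-score covariance, so they carry over unchanged; only the diagonal terms shrink to ρᵢσᵢ².
True-score variance = [0.58 + 0.77] + 1.22 = 1.35 + 1.22 = 2.57.
Reliability = 2.57 / 3.22 = 0.798.

0.798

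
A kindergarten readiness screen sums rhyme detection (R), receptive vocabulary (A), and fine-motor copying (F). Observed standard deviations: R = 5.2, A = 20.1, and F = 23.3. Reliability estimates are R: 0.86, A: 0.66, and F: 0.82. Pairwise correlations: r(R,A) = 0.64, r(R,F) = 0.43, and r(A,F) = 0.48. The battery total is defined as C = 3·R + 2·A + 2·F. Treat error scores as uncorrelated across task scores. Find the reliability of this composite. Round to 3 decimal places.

Var(C) = 3²·5.2² + 2²·20.1² + 2²·23.3² + 2·[6·5.2·20.1·0.64 + 6·5.2·23.3·0.43 + 4·20.1·23.3·0.48] = 4030.96 + 3226.29 = 7257.25.
With uncorrelated errors the cross-covariances are all true-score covariance, so they carry over unchanged; only the diagonal terms shrink to ρᵢσᵢ².
True-score variance = [3²·5.2²·0.86 + 2²·20.1²·0.66 + 2²·23.3²·0.82] + 3226.29 = 3056.56 + 3226.29 = 6282.84.
Reliability = 6282.84 / 7257.25 = 0.866.

0.866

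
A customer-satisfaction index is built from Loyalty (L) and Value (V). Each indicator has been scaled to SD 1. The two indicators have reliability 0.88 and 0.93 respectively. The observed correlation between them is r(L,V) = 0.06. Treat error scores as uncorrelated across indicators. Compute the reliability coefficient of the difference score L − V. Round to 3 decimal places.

0.899

Var(L−V) = 1 + 1 − 2·0.06 = 2 − 0.12 = 1.88.
Under uncorrelated errors the observed covariances equal the true-score covariances, so only the own-variance terms attenuate.
True-score variance = [0.88 + 0.93] − 0.12 = 1.81 − 0.12 = 1.69.
Reliability = 1.69 / 1.88 = 0.899.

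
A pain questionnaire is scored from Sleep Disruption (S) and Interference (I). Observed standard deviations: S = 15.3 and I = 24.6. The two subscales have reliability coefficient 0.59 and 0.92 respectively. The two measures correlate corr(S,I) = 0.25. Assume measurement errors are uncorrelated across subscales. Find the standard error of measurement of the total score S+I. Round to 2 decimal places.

12.02

Var(total) = 839.25 + 188.19 = 1027.44.
True-score variance = 694.86 + 188.19 = 883.05, so reliability = 0.8595.
Error variance = 1027.44 − 883.05 = 144.39; SEM = √144.39 = 12.02.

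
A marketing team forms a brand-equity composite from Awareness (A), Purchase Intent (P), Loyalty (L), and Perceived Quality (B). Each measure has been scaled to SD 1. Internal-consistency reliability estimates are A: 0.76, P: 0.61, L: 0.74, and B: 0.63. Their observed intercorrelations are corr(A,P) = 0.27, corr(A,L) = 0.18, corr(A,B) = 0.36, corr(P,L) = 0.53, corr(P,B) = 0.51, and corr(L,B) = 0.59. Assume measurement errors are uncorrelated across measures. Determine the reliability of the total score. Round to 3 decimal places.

0.858

Var(A+P+L+B) = 4 + 2·[0.27 + 0.18 + 0.36 + 0.53 + 0.51 + 0.59] = 4 + 4.88 = 8.88.
Under uncorrelated errors the observed covariances equal the true-score covariances, so only the own-variance terms attenuate.
True-score variance = [0.76 + 0.61 + 0.74 + 0.63] + 4.88 = 2.74 + 4.88 = 7.62.
Reliability = 7.62 / 8.88 = 0.858.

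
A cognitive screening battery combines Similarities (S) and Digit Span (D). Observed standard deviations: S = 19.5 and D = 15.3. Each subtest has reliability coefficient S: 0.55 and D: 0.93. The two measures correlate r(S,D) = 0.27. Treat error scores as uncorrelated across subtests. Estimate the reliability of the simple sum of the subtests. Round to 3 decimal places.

0.758

Var(S+D) = 19.5² + 15.3² + 2·[19.5·15.3·0.27] = 614.34 + 161.109 = 775.449.
Under uncorrelated errors the observed covariances equal the true-score covariances, so only the own-variance terms attenuate.
True-score variance = [19.5²·0.55 + 15.3²·0.93] + 161.109 = 426.841 + 161.109 = 587.95.
Reliability = 587.95 / 775.449 = 0.758.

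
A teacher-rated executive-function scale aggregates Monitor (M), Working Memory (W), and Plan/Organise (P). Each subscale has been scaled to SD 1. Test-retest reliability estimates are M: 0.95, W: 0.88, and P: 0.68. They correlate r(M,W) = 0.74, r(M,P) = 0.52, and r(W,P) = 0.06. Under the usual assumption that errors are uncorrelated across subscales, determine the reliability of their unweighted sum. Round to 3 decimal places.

0.913

Var(M+W+P) = 3 + 2·[0.74 + 0.52 + 0.06] = 3 + 2.64 = 5.64.
Under uncorrelated errors the observed covariances equal the true-score covariances, so only the own-variance terms attenuate.
True-score variance = [0.95 + 0.88 + 0.68] + 2.64 = 2.51 + 2.64 = 5.15.
Reliability = 5.15 / 5.64 = 0.913.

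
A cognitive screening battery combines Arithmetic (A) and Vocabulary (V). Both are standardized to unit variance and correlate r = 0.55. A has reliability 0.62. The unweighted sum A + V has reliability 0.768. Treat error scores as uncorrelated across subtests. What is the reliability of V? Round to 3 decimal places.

Var(A+V) = 2 + 2·0.55 = 3.100.
True-score variance = ρ_A + ρ_V + 2·0.55, so 0.768 = (0.62 + ρ_V + 1.10) / 3.100.
ρ_V = 0.768·3.100 − 0.62 − 1.10 = 0.661.

0.661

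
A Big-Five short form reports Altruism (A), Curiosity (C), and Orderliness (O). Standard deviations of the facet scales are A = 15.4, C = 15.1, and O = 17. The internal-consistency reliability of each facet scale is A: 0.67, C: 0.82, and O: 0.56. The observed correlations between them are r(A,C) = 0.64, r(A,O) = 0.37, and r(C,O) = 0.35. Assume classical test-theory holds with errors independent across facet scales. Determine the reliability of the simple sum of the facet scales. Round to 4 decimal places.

Var(A+C+O) = 15.4² + 15.1² + 17² + 2·[15.4·15.1·0.64 + 15.4·17·0.37 + 15.1·17·0.35] = 754.17 + 671.073 = 1425.24.
With uncorrelated errors the cross-covariances are all true-score covariance, so they carry over unchanged; only the diagonal terms shrink to ρᵢσᵢ².
True-score variance = [15.4²·0.67 + 15.1²·0.82 + 17²·0.56] + 671.073 = 507.705 + 671.073 = 1178.78.
Reliability = 1178.78 / 1425.24 = 0.8271.

0.8271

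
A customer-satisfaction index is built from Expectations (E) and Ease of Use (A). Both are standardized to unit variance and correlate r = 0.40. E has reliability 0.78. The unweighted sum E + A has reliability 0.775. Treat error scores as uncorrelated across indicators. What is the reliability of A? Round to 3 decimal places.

0.590

Var(E+A) = 2 + 2·0.40 = 2.800.
True-score variance = ρ_E + ρ_A + 2·0.40, so 0.775 = (0.78 + ρ_A + 0.80) / 2.800.
ρ_A = 0.775·2.800 − 0.78 − 0.80 = 0.590.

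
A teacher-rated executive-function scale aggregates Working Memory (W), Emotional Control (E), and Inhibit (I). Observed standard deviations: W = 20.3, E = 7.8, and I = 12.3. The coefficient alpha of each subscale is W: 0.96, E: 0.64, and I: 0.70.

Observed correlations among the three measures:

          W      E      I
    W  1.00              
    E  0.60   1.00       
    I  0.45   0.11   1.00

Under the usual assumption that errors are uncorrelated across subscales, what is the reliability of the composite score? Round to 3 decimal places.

Var(W+E+I) = 20.3² + 7.8² + 12.3² + 2·[20.3·7.8·0.60 + 20.3·12.3·0.45 + 7.8·12.3·0.11] = 624.22 + 435.836 = 1060.06.
Under uncorrelated errors the observed covariances equal the true-score covariances, so only the own-variance terms attenuate.
True-score variance = [20.3²·0.96 + 7.8²·0.64 + 12.3²·0.70] + 435.836 = 540.447 + 435.836 = 976.283.
Reliability = 976.283 / 1060.06 = 0.921.

0.921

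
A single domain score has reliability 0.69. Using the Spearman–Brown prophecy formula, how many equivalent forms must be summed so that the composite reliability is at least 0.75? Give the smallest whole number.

k ≥ ρ*(1−ρ₁)/(ρ₁(1−ρ*)) = 0.75·0.31 / (0.69·0.25) = 1.348.
Smallest integer k = 2.

2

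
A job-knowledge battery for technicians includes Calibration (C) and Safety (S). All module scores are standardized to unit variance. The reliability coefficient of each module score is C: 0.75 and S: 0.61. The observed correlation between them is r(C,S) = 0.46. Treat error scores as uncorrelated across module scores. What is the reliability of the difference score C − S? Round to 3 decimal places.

0.407

Var(C−S) = 1 + 1 − 2·0.46 = 2 − 0.92 = 1.08.
Under uncorrelated errors the observed covariances equal the true-score covariances, so only the own-variance terms attenuate.
True-score variance = [0.75 + 0.61] − 0.92 = 1.36 − 0.92 = 0.44.
Reliability = 0.44 / 1.08 = 0.407.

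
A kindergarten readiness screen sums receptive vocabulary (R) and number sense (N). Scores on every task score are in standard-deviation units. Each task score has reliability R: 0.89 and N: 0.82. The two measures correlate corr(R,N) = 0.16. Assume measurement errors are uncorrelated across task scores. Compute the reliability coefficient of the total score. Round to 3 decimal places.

Var(R+N) = 2 + 2·[0.16] = 2 + 0.32 = 2.32.
With uncorrelated errors the cross-covariances are all true-score covariance, so they carry over unchanged; only the diagonal terms shrink to ρᵢσᵢ².
True-score variance = [0.89 + 0.82] + 0.32 = 1.71 + 0.32 = 2.03.
Reliability = 2.03 / 2.32 = 0.875.

0.875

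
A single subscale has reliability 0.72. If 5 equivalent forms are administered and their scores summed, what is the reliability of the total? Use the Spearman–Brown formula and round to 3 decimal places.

0.928

ρ_k = kρ / (1 + (k−1)ρ) = 5·0.72 / (1 + 4·0.72) = 3.600 / 3.880 = 0.928.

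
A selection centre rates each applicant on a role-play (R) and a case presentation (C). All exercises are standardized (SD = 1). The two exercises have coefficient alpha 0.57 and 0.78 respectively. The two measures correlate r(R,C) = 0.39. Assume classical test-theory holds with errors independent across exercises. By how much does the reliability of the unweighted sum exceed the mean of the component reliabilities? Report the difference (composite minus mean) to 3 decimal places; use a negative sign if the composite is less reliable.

Var(sum) = 2 + 0.78 = 2.78; true-score variance = 1.35 + 0.78 = 2.13; composite reliability = 0.7662.
Mean component reliability = 0.6750.
Difference = 0.7662 − 0.6750 = 0.091.

0.091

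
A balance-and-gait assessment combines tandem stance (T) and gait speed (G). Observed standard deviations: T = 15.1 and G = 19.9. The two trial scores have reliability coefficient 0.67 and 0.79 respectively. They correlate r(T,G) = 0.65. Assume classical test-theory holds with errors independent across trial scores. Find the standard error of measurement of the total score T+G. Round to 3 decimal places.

12.586

Var(total) = 624.02 + 390.637 = 1014.66.
True-score variance = 465.615 + 390.637 = 856.252, so reliability = 0.8439.
Error variance = 1014.66 − 856.252 = 158.405; SEM = √158.405 = 12.586.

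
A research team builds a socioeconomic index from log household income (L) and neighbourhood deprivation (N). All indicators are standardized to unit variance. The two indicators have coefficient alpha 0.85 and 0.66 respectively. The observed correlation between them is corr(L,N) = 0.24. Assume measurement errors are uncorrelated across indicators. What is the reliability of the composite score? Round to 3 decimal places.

Var(L+N) = 2 + 2·[0.24] = 2 + 0.48 = 2.48.
With uncorrelated errors the cross-covariances are all true-score covariance, so they carry over unchanged; only the diagonal terms shrink to ρᵢσᵢ².
True-score variance = [0.85 + 0.66] + 0.48 = 1.51 + 0.48 = 1.99.
Reliability = 1.99 / 2.48 = 0.802.

0.802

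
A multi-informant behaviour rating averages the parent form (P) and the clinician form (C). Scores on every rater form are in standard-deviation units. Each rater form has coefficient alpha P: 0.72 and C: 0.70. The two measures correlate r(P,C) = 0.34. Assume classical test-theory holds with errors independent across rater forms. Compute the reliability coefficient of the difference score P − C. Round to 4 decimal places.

0.5606

Var(P−C) = 1 + 1 − 2·0.34 = 2 − 0.68 = 1.32.
Because errors are independent across components, Cov(Tᵢ,Tⱼ) = Cov(Xᵢ,Xⱼ); the off-diagonal part of the true-score variance is the same as above.
True-score variance = [0.72 + 0.70] − 0.68 = 1.42 − 0.68 = 0.74.
Reliability = 0.74 / 1.32 = 0.5606.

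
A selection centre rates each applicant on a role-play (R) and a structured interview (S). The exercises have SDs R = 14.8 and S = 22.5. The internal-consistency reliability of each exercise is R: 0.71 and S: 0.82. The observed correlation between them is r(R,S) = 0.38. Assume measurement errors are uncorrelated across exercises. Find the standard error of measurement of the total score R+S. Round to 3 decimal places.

12.436

Var(total) = 725.29 + 253.08 = 978.37.
True-score variance = 570.643 + 253.08 = 823.723, so reliability = 0.8419.
Error variance = 978.37 − 823.723 = 154.647; SEM = √154.647 = 12.436.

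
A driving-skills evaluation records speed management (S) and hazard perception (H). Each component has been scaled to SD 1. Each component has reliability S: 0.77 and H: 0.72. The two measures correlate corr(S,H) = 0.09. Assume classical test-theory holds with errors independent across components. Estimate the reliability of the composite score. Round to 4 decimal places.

Var(S+H) = 2 + 2·[0.09] = 2 + 0.18 = 2.18.
Under uncorrelated errors the observed covariances equal the true-score covariances, so only the own-variance terms attenuate.
True-score variance = [0.77 + 0.72] + 0.18 = 1.49 + 0.18 = 1.67.
Reliability = 1.67 / 2.18 = 0.7661.

0.7661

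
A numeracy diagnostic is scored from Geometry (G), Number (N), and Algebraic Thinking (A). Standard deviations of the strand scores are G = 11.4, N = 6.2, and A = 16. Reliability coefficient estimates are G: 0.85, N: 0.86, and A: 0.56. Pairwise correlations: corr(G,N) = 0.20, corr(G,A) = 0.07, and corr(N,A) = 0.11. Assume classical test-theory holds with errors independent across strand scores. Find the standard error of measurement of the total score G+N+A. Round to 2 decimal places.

Var(total) = 424.4 + 75.632 = 500.032.
True-score variance = 286.884 + 75.632 = 362.516, so reliability = 0.7250.
Error variance = 500.032 − 362.516 = 137.516; SEM = √137.516 = 11.73.

11.73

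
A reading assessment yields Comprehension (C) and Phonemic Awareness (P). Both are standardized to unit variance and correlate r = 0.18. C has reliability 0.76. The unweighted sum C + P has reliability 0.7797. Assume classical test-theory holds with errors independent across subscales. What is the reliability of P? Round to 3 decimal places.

Var(C+P) = 2 + 2·0.18 = 2.360.
True-score variance = ρ_C + ρ_P + 2·0.18, so 0.7797 = (0.76 + ρ_P + 0.36) / 2.360.
ρ_P = 0.7797·2.360 − 0.76 − 0.36 = 0.720.

0.720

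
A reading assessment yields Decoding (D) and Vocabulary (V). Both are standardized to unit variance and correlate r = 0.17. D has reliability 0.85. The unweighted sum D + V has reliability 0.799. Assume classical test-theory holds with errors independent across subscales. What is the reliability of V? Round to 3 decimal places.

0.680

Var(D+V) = 2 + 2·0.17 = 2.340.
True-score variance = ρ_D + ρ_V + 2·0.17, so 0.799 = (0.85 + ρ_V + 0.34) / 2.340.
ρ_V = 0.799·2.340 − 0.85 − 0.34 = 0.680.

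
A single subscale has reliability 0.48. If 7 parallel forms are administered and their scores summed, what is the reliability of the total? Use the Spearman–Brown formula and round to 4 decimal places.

ρ_k = kρ / (1 + (k−1)ρ) = 7·0.48 / (1 + 6·0.48) = 3.360 / 3.880 = 0.8660.

0.8660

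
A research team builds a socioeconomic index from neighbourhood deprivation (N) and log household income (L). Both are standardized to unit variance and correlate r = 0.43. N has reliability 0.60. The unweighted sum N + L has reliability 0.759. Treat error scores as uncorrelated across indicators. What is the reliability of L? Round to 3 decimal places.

0.711

Var(N+L) = 2 + 2·0.43 = 2.860.
True-score variance = ρ_N + ρ_L + 2·0.43, so 0.759 = (0.60 + ρ_L + 0.86) / 2.860.
ρ_L = 0.759·2.860 − 0.60 − 0.86 = 0.711.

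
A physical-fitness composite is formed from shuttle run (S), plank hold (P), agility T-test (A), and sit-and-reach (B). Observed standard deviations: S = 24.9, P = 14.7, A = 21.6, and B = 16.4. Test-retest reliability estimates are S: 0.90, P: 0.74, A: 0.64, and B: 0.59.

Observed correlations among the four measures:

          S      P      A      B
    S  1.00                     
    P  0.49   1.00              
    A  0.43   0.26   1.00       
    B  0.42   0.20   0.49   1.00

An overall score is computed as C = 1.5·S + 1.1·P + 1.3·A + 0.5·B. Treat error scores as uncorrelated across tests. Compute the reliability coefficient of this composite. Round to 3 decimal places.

Var(C) = 1.5²·24.9² + 1.1²·14.7² + 1.3²·21.6² + 0.5²·16.4² + 2·[1.65·24.9·14.7·0.49 + 1.95·24.9·21.6·0.43 + 0.75·24.9·16.4·0.42 + 1.43·14.7·21.6·0.26 + 0.55·14.7·16.4·0.20 + 0.65·21.6·16.4·0.49] = 2512.22 + 2265.89 = 4778.11.
With uncorrelated errors the cross-covariances are all true-score covariance, so they carry over unchanged; only the diagonal terms shrink to ρᵢσᵢ².
True-score variance = [1.5²·24.9²·0.90 + 1.1²·14.7²·0.74 + 1.3²·21.6²·0.64 + 0.5²·16.4²·0.59] + 2265.89 = 1993.31 + 2265.89 = 4259.2.
Reliability = 4259.2 / 4778.11 = 0.891.

0.891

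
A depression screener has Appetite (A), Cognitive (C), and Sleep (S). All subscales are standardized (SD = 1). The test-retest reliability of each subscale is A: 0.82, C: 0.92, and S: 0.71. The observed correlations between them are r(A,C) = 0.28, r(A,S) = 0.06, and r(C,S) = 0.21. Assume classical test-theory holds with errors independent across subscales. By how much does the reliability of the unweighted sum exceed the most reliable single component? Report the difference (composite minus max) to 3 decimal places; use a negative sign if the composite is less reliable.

-0.054

Var(sum) = 3 + 1.1 = 4.1; true-score variance = 2.45 + 1.1 = 3.55; composite reliability = 0.8659.
Max component reliability = 0.9200.
Difference = 0.8659 − 0.9200 = -0.054.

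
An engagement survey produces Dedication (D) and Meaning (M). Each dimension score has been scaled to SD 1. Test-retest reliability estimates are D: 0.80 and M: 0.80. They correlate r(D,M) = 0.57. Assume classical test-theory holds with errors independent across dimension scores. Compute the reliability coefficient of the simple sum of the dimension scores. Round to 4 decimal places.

0.8726

Var(D+M) = 2 + 2·[0.57] = 2 + 1.14 = 3.14.
Because errors are independent across components, Cov(Tᵢ,Tⱼ) = Cov(Xᵢ,Xⱼ); the off-diagonal part of the true-score variance is the same as above.
True-score variance = [0.80 + 0.80] + 1.14 = 1.6 + 1.14 = 2.74.
Reliability = 2.74 / 3.14 = 0.8726.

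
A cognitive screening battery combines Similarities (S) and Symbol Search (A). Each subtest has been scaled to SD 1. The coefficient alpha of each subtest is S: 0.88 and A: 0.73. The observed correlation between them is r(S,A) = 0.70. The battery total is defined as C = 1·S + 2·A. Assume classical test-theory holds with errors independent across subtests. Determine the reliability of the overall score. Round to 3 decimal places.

0.846

Var(C) = 1 + 2² + 2·[2·0.70] = 5 + 2.8 = 7.8.
Under uncorrelated errors the observed covariances equal the true-score covariances, so only the own-variance terms attenuate.
True-score variance = [0.88 + 2²·0.73] + 2.8 = 3.8 + 2.8 = 6.6.
Reliability = 6.6 / 7.8 = 0.846.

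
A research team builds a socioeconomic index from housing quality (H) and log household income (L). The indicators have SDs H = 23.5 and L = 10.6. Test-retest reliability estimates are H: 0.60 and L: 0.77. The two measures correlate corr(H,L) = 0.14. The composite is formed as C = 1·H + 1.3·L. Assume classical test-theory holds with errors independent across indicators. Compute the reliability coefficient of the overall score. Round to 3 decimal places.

Var(C) = 23.5² + 1.3²·10.6² + 2·[1.3·23.5·10.6·0.14] = 742.138 + 90.6724 = 832.811.
Under uncorrelated errors the observed covariances equal the true-score covariances, so only the own-variance terms attenuate.
True-score variance = [23.5²·0.60 + 1.3²·10.6²·0.77] + 90.6724 = 477.564 + 90.6724 = 568.236.
Reliability = 568.236 / 832.811 = 0.682.

0.682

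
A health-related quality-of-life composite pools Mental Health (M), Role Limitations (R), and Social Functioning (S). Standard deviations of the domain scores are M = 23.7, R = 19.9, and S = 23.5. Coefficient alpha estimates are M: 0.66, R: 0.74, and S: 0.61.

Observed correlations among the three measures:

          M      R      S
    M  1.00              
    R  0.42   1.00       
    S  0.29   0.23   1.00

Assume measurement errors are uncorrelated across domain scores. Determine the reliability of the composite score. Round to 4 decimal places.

Var(M+R+S) = 23.7² + 19.9² + 23.5² + 2·[23.7·19.9·0.42 + 23.7·23.5·0.29 + 19.9·23.5·0.23] = 1509.95 + 934.319 = 2444.27.
Because errors are independent across components, Cov(Tᵢ,Tⱼ) = Cov(Xᵢ,Xⱼ); the off-diagonal part of the true-score variance is the same as above.
True-score variance = [23.7²·0.66 + 19.9²·0.74 + 23.5²·0.61] + 934.319 = 1000.64 + 934.319 = 1934.95.
Reliability = 1934.95 / 2444.27 = 0.7916.

0.7916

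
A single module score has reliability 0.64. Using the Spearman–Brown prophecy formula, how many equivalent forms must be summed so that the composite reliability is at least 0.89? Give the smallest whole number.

k ≥ ρ*(1−ρ₁)/(ρ₁(1−ρ*)) = 0.89·0.36 / (0.64·0.11) = 4.551.
Smallest integer k = 5.

5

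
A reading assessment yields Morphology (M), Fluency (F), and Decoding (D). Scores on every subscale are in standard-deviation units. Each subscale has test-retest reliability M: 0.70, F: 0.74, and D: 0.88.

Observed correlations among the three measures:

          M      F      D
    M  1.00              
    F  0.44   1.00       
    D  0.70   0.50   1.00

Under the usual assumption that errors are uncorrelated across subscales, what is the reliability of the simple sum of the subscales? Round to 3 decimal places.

Var(M+F+D) = 3 + 2·[0.44 + 0.70 + 0.50] = 3 + 3.28 = 6.28.
Under uncorrelated errors the observed covariances equal the true-score covariances, so only the own-variance terms attenuate.
True-score variance = [0.70 + 0.74 + 0.88] + 3.28 = 2.32 + 3.28 = 5.6.
Reliability = 5.6 / 6.28 = 0.892.

0.892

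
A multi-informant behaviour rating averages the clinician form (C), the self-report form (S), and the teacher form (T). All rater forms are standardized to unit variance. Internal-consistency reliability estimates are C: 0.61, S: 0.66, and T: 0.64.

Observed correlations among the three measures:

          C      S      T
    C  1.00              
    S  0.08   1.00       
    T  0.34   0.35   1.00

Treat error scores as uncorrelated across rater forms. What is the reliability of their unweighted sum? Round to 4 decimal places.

Var(C+S+T) = 3 + 2·[0.08 + 0.34 + 0.35] = 3 + 1.54 = 4.54.
Because errors are independent across components, Cov(Tᵢ,Tⱼ) = Cov(Xᵢ,Xⱼ); the off-diagonal part of the true-score variance is the same as above.
True-score variance = [0.61 + 0.66 + 0.64] + 1.54 = 1.91 + 1.54 = 3.45.
Reliability = 3.45 / 4.54 = 0.7599.

0.7599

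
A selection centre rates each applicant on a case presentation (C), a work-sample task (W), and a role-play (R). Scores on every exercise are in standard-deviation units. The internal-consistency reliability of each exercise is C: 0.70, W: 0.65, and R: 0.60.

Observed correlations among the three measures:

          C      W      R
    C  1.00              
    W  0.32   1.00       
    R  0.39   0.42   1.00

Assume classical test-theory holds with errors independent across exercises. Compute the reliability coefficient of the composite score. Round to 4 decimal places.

Var(C+W+R) = 3 + 2·[0.32 + 0.39 + 0.42] = 3 + 2.26 = 5.26.
With uncorrelated errors the cross-covariances are all true-score covariance, so they carry over unchanged; only the diagonal terms shrink to ρᵢσᵢ².
True-score variance = [0.70 + 0.65 + 0.60] + 2.26 = 1.95 + 2.26 = 4.21.
Reliability = 4.21 / 5.26 = 0.8004.

0.8004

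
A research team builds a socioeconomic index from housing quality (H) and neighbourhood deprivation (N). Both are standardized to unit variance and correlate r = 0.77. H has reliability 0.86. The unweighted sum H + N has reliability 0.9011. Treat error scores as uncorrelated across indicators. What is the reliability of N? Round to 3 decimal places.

0.790

Var(H+N) = 2 + 2·0.77 = 3.540.
True-score variance = ρ_H + ρ_N + 2·0.77, so 0.9011 = (0.86 + ρ_N + 1.54) / 3.540.
ρ_N = 0.9011·3.540 − 0.86 − 1.54 = 0.790.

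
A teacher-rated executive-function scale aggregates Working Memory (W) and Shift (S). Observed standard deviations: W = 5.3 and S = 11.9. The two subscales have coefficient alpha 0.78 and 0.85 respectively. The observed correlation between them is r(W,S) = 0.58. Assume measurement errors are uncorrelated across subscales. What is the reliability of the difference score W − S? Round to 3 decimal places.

0.716

Var(W−S) = 5.3² + 11.9² − 2·5.3·11.9·0.58 = 169.7 − 73.1612 = 96.5388.
Because errors are independent across components, Cov(Tᵢ,Tⱼ) = Cov(Xᵢ,Xⱼ); the off-diagonal part of the true-score variance is the same as above.
True-score variance = [5.3²·0.78 + 11.9²·0.85] − 73.1612 = 142.279 − 73.1612 = 69.1175.
Reliability = 69.1175 / 96.5388 = 0.716.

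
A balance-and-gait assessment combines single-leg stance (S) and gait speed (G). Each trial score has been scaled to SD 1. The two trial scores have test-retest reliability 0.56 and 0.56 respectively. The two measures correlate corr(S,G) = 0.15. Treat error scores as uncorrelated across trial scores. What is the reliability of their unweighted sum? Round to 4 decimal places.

Var(S+G) = 2 + 2·[0.15] = 2 + 0.3 = 2.3.
Under uncorrelated errors the observed covariances equal the true-score covariances, so only the own-variance terms attenuate.
True-score variance = [0.56 + 0.56] + 0.3 = 1.12 + 0.3 = 1.42.
Reliability = 1.42 / 2.3 = 0.6174.

0.6174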